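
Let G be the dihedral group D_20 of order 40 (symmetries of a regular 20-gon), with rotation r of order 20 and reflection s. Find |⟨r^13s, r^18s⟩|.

|⟨r^13s⟩| = 2 and |⟨r^18s⟩| = 2, so |H| is a multiple of lcm(2, 2) = 2 and divides |G| = 40.
Closing under the operation: H = {e, r^5, r^10, r^15, r^3s, r^8s, r^13s, r^18s}, so |H| = 8.

8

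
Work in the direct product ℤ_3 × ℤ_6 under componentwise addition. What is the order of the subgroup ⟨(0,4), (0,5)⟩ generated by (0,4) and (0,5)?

6

|⟨(0,4)⟩| = 3 and |⟨(0,5)⟩| = 6, so |H| is a multiple of lcm(3, 6) = 6 and divides |G| = 18.
Closing under the operation: H = {(0,0), (0,1), (0,2), (0,3), (0,4), (0,5)}, so |H| = 6.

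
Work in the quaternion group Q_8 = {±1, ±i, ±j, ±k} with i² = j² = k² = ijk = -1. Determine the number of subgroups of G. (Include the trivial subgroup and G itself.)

|G| = 8, so by Lagrange every subgroup order divides 8. Divisors: 1, 2, 4, 8.
Subgroups by order — order 1: 1; order 2: 1; order 4: 3; order 8: 1.
Total: 1 + 1 + 3 + 1 = 6.

6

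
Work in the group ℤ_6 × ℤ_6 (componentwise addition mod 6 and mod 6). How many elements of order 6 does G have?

24

An element (a,b) has order lcm(ord(a), ord(b)); count pairs with lcm equal to 6.
Enumerating gives 24 such elements.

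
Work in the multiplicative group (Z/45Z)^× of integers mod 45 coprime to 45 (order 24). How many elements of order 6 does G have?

The elements of order 6 are: 4, 11, 14, 29, 34, 41.
That's 6.

6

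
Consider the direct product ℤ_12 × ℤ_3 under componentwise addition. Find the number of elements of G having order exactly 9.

An element (a,b) has order lcm(ord(a), ord(b)); count pairs with lcm equal to 9.
Enumerating gives 0 such elements.

0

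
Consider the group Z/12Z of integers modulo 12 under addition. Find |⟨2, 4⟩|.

|⟨2⟩| = 6 and |⟨4⟩| = 3, so |H| is a multiple of lcm(6, 3) = 6 and divides |G| = 12.
Closing under the operation: H = {0, 2, 4, 6, 8, 10}, so |H| = 6.

6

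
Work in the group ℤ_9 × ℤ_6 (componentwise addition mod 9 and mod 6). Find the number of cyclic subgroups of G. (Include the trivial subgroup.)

A cyclic subgroup of order d is generated by each of its φ(d) elements of order d, so the cyclic subgroups of order d number (#elements of order d)/φ(d).
Cyclic subgroups by order — order 1: 1; order 2: 1; order 3: 4; order 6: 4; order 9: 3; order 18: 3.
Total: 16.

16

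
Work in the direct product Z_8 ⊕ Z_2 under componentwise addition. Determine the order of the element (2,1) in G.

The order of (2,1) in Z_8 × Z_2 is lcm(ord(2) in Z_8, ord(1) in Z_2).
ord(2) = 4 and ord(1) = 2, so |⟨(2,1)⟩| = lcm(4, 2) = 4.

4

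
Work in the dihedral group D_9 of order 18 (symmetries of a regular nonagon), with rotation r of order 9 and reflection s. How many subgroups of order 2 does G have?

|G| = 18 and 2 | 18, so subgroups of order 2 are possible by Lagrange.
The subgroups of order 2 are: {e, r^2s}; {e, r^3s}; {e, r^4s}; {e, r^5s}; … (9 in all).
So G has 9 subgroups of order 2.

9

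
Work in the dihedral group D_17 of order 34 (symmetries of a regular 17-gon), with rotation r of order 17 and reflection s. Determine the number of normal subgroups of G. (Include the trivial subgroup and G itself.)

G has 20 subgroups. Checking conjugation-invariance by order — order 1: 1/1 normal; order 2: 0/17 normal; order 17: 1/1 normal; order 34: 1/1 normal.
Total normal subgroups: 3.

3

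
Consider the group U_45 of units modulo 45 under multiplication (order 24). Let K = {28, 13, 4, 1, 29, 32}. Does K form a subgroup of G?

32 ∈ K but its inverse 38 ∉ K, so K is not a subgroup.

No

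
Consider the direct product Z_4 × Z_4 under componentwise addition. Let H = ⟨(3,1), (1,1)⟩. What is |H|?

|⟨(3,1)⟩| = 4 and |⟨(1,1)⟩| = 4, so |H| is a multiple of lcm(4, 4) = 4 and divides |G| = 16.
Closing under the operation: H = {(0,0), (0,2), (1,1), (1,3), (2,0), (2,2), (3,1), (3,3)}, so |H| = 8.

8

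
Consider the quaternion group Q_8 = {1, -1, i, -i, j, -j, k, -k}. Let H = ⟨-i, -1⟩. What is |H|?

4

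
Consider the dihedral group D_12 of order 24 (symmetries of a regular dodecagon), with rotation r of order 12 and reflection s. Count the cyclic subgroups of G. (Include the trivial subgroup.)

Group the elements of G by the cyclic subgroup they generate; each cyclic subgroup of order d accounts for φ(d) elements.
Cyclic subgroups by order — order 1: 1; order 2: 13; order 3: 1; order 4: 1; order 6: 1; order 12: 1.
Total: 18.

18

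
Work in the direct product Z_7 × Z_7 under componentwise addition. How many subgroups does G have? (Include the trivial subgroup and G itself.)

10

|G| = 49, so by Lagrange every subgroup order divides 49. Divisors: 1, 7, 49.
Subgroups by order — order 1: 1; order 7: 8; order 49: 1.
Total: 1 + 8 + 1 = 10.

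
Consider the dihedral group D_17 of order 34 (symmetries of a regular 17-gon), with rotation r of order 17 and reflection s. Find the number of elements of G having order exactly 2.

17

Enumerating element orders in G gives 17 elements of order 2.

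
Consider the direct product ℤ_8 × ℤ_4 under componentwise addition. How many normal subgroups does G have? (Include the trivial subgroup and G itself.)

G is abelian, so every subgroup is normal.
G has 22 subgroups in total, hence 22 normal subgroups.

22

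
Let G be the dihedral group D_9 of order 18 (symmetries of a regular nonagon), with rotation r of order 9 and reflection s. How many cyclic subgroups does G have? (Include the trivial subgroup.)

Group the elements of G by the cyclic subgroup they generate; each cyclic subgroup of order d accounts for φ(d) elements.
Cyclic subgroups by order — order 1: 1; order 2: 9; order 3: 1; order 9: 1.
Total: 12.

12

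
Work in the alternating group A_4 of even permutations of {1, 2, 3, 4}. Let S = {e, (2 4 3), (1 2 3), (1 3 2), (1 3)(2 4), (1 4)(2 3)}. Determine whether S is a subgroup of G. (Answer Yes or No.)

(2 4 3) ∈ S but its inverse (2 3 4) ∉ S, so S is not a subgroup.

No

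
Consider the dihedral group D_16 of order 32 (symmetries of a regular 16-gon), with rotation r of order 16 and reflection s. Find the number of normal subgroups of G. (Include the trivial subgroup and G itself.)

8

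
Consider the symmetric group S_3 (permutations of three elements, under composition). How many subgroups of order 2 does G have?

3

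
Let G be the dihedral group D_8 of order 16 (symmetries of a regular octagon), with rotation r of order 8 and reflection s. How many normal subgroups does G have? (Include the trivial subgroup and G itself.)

7

G has 19 subgroups. Checking conjugation-invariance by order — order 1: 1/1 normal; order 2: 1/9 normal; order 4: 1/5 normal; order 8: 3/3 normal; order 16: 1/1 normal.
Total normal subgroups: 7.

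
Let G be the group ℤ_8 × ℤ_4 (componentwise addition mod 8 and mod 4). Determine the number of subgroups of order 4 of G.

7

|G| = 32 and 4 | 32, so subgroups of order 4 are possible by Lagrange.
The subgroups of order 4 are: {(0,0), (0,1), (0,2), (0,3)}; {(0,0), (0,2), (4,0), (4,2)}; {(0,0), (0,2), (4,1), (4,3)}; {(0,0), (2,0), (4,0), (6,0)}; … (7 in all).
So G has 7 subgroups of order 4.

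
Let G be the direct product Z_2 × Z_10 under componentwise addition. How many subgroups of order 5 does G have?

1

|G| = 20 and 5 | 20, so subgroups of order 5 are possible by Lagrange.
The subgroups of order 5 are: {(0,0), (0,2), (0,4), (0,6), (0,8)}.
So G has 1 subgroup of order 5.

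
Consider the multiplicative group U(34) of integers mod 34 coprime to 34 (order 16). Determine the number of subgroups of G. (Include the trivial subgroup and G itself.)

5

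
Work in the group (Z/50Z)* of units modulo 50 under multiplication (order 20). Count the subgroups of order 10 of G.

1

|G| = 20 and 10 | 20, so subgroups of order 10 are possible by Lagrange.
The subgroups of order 10 are: {1, 9, 11, 19, 21, 29, 31, 39, 41, 49}.
So G has 1 subgroup of order 10.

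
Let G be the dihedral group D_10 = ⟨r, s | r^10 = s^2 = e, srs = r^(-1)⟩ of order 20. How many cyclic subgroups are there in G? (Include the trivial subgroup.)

Each element a generates a cyclic subgroup ⟨a⟩; distinct elements may generate the same one (a cyclic group of order d has φ(d) generators).
Cyclic subgroups by order — order 1: 1; order 2: 11; order 5: 1; order 10: 1.
Total: 14.

14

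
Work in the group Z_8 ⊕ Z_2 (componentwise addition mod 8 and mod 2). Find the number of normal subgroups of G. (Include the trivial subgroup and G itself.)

11

G is abelian, so every subgroup is normal.
G has 11 subgroups in total, hence 11 normal subgroups.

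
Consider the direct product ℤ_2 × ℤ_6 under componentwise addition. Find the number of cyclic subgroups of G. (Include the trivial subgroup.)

8

Each element a generates a cyclic subgroup ⟨a⟩; distinct elements may generate the same one (a cyclic group of order d has φ(d) generators).
Cyclic subgroups by order — order 1: 1; order 2: 3; order 3: 1; order 6: 3.
Total: 8.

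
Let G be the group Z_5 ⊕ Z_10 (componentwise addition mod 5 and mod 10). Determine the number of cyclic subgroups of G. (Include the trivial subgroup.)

14

Group the elements of G by the cyclic subgroup they generate; each cyclic subgroup of order d accounts for φ(d) elements.
Cyclic subgroups by order — order 1: 1; order 2: 1; order 5: 6; order 10: 6.
Total: 14.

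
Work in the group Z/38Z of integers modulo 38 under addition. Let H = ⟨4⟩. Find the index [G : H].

|⟨4⟩| = 19 and |G| = 38.
By Lagrange, [G : H] = |G|/|H| = 38/19 = 2.

2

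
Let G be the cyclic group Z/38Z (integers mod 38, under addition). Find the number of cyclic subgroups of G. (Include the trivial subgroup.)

Group the elements of G by the cyclic subgroup they generate; each cyclic subgroup of order d accounts for φ(d) elements.
Cyclic subgroups by order — order 1: 1; order 2: 1; order 19: 1; order 38: 1.
Total: 4.

4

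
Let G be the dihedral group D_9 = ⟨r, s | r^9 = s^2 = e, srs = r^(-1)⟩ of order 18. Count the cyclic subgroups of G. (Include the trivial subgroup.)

Group the elements of G by the cyclic subgroup they generate; each cyclic subgroup of order d accounts for φ(d) elements.
Cyclic subgroups by order — order 1: 1; order 2: 9; order 3: 1; order 9: 1.
Total: 12.

12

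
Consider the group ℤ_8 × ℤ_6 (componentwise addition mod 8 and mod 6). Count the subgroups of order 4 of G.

3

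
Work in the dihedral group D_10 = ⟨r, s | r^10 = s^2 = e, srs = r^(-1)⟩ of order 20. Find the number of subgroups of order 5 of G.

1

|G| = 20 and 5 | 20, so subgroups of order 5 are possible by Lagrange.
The subgroups of order 5 are: {e, r^2, r^4, r^6, r^8}.
So G has 1 subgroup of order 5.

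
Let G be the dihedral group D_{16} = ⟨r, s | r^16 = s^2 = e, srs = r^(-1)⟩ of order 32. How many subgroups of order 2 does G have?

|G| = 32 and 2 | 32, so subgroups of order 2 are possible by Lagrange.
The subgroups of order 2 are: {e, r^10s}; {e, r^11s}; {e, r^12s}; {e, r^13s}; … (17 in all).
So G has 17 subgroups of order 2.

17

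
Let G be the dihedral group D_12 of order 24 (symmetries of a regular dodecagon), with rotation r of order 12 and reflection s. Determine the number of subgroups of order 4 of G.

7

|G| = 24 and 4 | 24, so subgroups of order 4 are possible by Lagrange.
The subgroups of order 4 are: {e, r^6, r^4s, r^10s}; {e, r^6, r^5s, r^11s}; {e, r^6, r^2s, r^8s}; {e, r^3, r^6, r^9}; … (7 in all).
So G has 7 subgroups of order 4.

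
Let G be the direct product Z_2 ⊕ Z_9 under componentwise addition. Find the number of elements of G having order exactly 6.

2

An element (a,b) has order lcm(ord(a), ord(b)); count pairs with lcm equal to 6.
Enumerating gives 2 such elements.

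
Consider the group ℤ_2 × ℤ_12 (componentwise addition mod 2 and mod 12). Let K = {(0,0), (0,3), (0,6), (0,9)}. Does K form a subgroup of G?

Yes

|K| = 4 divides |G| = 24, consistent with Lagrange.
K contains the identity, every element's inverse is in K, and K is closed under +: it is a subgroup.
In fact K = ⟨(0,3)⟩.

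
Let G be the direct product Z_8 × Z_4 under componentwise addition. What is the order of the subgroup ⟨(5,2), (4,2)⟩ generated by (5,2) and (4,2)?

|⟨(5,2)⟩| = 8 and |⟨(4,2)⟩| = 2, so |H| is a multiple of lcm(8, 2) = 8 and divides |G| = 32.
Closing under the operation: H = {(0,0), (0,2), (1,0), (1,2), (2,0), (2,2), (3,0), (3,2), (4,0), (4,2), (5,0), (5,2), (6,0), (6,2), (7,0), (7,2)}, so |H| = 16.

16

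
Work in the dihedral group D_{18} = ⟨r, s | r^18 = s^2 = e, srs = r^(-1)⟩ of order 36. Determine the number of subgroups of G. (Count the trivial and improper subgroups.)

45

|G| = 36, so by Lagrange every subgroup order divides 36. Divisors: 1, 2, 3, 4, 6, 9, 12, 18, 36.
Subgroups by order — order 1: 1; order 2: 19; order 3: 1; order 4: 9; order 6: 7; order 9: 1; order 12: 3; order 18: 3; order 36: 1.
Total: 1 + 19 + 1 + 9 + 7 + 1 + 3 + 3 + 1 = 45.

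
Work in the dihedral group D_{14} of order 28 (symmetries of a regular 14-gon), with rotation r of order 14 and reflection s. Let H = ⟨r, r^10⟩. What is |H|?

|⟨r⟩| = 14 and |⟨r^10⟩| = 7, so |H| is a multiple of lcm(14, 7) = 14 and divides |G| = 28.
Closing under the operation: H = {e, r, r^2, r^3, r^4, r^5, r^6, r^7, r^8, r^9, r^10, r^11, r^12, r^13}, so |H| = 14.

14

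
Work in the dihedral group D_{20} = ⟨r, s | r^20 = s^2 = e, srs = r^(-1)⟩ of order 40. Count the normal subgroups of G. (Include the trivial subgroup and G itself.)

G has 48 subgroups. Checking conjugation-invariance by order — order 1: 1/1 normal; order 2: 1/21 normal; order 4: 1/11 normal; order 5: 1/1 normal; order 8: 0/5 normal; order 10: 1/5 normal; order 20: 3/3 normal; order 40: 1/1 normal.
Total normal subgroups: 9.

9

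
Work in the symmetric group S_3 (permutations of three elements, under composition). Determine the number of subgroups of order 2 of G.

3

|G| = 6 and 2 | 6, so subgroups of order 2 are possible by Lagrange.
The subgroups of order 2 are: {e, (1 2)}; {e, (1 3)}; {e, (2 3)}.
So G has 3 subgroups of order 2.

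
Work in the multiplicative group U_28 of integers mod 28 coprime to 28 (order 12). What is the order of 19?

6

Compute successive powers of 19 mod 28: 19, 25, 27, 9, 3, 1; 19^6 ≡ 1 (mod 28).
So |⟨19⟩| = 6.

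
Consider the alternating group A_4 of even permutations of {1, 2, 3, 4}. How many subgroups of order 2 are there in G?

|G| = 12 and 2 | 12, so subgroups of order 2 are possible by Lagrange.
The subgroups of order 2 are: {e, (1 2)(3 4)}; {e, (1 3)(2 4)}; {e, (1 4)(2 3)}.
So G has 3 subgroups of order 2.

3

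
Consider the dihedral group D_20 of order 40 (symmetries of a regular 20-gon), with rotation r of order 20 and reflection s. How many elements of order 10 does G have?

4

The elements of order 10 are: r^2, r^6, r^14, r^18.
That's 4.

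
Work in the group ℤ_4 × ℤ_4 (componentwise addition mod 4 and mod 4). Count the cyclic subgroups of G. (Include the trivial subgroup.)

Group the elements of G by the cyclic subgroup they generate; each cyclic subgroup of order d accounts for φ(d) elements.
Cyclic subgroups by order — order 1: 1; order 2: 3; order 4: 6.
Total: 10.

10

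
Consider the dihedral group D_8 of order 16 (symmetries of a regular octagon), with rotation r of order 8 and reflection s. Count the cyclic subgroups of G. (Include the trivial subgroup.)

Group the elements of G by the cyclic subgroup they generate; each cyclic subgroup of order d accounts for φ(d) elements.
Cyclic subgroups by order — order 1: 1; order 2: 9; order 4: 1; order 8: 1.
Total: 12.

12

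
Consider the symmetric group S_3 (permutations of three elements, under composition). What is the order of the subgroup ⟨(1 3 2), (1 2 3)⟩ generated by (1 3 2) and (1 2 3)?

|⟨(1 3 2)⟩| = 3 and |⟨(1 2 3)⟩| = 3, so |H| is a multiple of lcm(3, 3) = 3 and divides |G| = 6.
Closing under the operation: H = {e, (1 2 3), (1 3 2)}, so |H| = 3.

3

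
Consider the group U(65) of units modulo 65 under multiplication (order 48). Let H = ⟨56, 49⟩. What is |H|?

12

|⟨56⟩| = 6 and |⟨49⟩| = 6, so |H| is a multiple of lcm(6, 6) = 6 and divides |G| = 48.
Closing under the operation: H = {1, 4, 9, 14, 16, 29, 36, 49, 51, 56, 61, 64}, so |H| = 12.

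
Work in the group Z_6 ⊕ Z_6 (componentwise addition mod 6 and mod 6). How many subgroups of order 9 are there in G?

|G| = 36 and 9 | 36, so subgroups of order 9 are possible by Lagrange.
The subgroups of order 9 are: {(0,0), (0,2), (0,4), (2,0), (2,2), (2,4), (4,0), (4,2), (4,4)}.
So G has 1 subgroup of order 9.

1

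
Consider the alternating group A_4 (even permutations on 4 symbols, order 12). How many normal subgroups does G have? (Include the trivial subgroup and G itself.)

3

G has 10 subgroups. Checking conjugation-invariance by order — order 1: 1/1 normal; order 2: 0/3 normal; order 3: 0/4 normal; order 4: 1/1 normal; order 12: 1/1 normal.
Total normal subgroups: 3.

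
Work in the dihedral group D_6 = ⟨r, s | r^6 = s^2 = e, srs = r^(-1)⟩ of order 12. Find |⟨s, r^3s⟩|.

|⟨s⟩| = 2 and |⟨r^3s⟩| = 2, so |H| is a multiple of lcm(2, 2) = 2 and divides |G| = 12.
Closing under the operation: H = {e, r^3, s, r^3s}, so |H| = 4.

4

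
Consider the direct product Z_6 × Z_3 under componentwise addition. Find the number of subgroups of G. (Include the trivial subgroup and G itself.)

|G| = 18, so by Lagrange every subgroup order divides 18. Divisors: 1, 2, 3, 6, 9, 18.
Subgroups by order — order 1: 1; order 2: 1; order 3: 4; order 6: 4; order 9: 1; order 18: 1.
Total: 1 + 1 + 4 + 4 + 1 + 1 = 12.

12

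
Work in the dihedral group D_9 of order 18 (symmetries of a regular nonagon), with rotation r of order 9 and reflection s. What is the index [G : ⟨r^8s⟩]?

9

|⟨r^8s⟩| = 2 and |G| = 18.
By Lagrange, [G : H] = |G|/|H| = 18/2 = 9.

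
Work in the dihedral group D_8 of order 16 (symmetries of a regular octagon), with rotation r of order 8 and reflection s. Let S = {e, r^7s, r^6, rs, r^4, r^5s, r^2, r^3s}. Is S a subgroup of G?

|S| = 8 divides |G| = 16, consistent with Lagrange.
S contains the identity, every element's inverse is in S, and S is closed under ·: it is a subgroup.

Yes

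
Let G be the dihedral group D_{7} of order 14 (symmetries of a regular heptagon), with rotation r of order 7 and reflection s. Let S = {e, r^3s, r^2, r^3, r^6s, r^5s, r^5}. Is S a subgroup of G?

No

r^3 ∈ S but its inverse r^4 ∉ S, so S is not a subgroup.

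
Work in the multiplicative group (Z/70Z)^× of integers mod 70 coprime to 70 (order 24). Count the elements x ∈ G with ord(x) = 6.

6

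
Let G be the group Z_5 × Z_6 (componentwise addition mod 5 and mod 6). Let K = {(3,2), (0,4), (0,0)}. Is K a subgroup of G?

No

(3,2) ∈ K but its inverse (2,4) ∉ K, so K is not a subgroup.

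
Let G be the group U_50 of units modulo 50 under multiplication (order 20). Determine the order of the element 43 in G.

Compute successive powers of 43 mod 50: 43, 49, 7, 1; 43^4 ≡ 1 (mod 50).
So |⟨43⟩| = 4.

4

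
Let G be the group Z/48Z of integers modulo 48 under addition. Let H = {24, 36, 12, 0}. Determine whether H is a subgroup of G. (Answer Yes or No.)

Yes

|H| = 4 divides |G| = 48, consistent with Lagrange.
H contains the identity, every element's inverse is in H, and H is closed under +: it is a subgroup.
In fact H = ⟨12⟩.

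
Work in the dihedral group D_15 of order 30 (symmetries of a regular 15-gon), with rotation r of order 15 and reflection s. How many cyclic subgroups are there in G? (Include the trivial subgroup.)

Each element a generates a cyclic subgroup ⟨a⟩; distinct elements may generate the same one (a cyclic group of order d has φ(d) generators).
Cyclic subgroups by order — order 1: 1; order 2: 15; order 3: 1; order 5: 1; order 15: 1.
Total: 19.

19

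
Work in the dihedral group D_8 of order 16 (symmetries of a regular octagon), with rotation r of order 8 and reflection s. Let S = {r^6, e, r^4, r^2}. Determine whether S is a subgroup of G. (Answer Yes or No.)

Yes

|S| = 4 divides |G| = 16, consistent with Lagrange.
S contains the identity, every element's inverse is in S, and S is closed under ·: it is a subgroup.
In fact S = ⟨r^6⟩.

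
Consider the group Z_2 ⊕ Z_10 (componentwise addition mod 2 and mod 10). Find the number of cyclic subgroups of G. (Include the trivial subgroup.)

Each element a generates a cyclic subgroup ⟨a⟩; distinct elements may generate the same one (a cyclic group of order d has φ(d) generators).
Cyclic subgroups by order — order 1: 1; order 2: 3; order 5: 1; order 10: 3.
Total: 8.

8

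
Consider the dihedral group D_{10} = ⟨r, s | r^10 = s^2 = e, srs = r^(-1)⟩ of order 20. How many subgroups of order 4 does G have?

5

|G| = 20 and 4 | 20, so subgroups of order 4 are possible by Lagrange.
The subgroups of order 4 are: {e, r^5, r^2s, r^7s}; {e, r^5, r^3s, r^8s}; {e, r^5, r^4s, r^9s}; {e, r^5, s, r^5s}; … (5 in all).
So G has 5 subgroups of order 4.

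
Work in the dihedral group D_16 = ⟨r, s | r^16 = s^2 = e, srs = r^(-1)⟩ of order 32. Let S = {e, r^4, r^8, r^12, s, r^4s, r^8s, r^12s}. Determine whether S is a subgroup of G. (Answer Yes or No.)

Yes

|S| = 8 divides |G| = 32, consistent with Lagrange.
S contains the identity, every element's inverse is in S, and S is closed under ·: it is a subgroup.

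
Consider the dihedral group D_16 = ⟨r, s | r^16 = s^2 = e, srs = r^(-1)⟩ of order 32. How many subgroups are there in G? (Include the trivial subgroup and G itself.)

36

|G| = 32, so by Lagrange every subgroup order divides 32. Divisors: 1, 2, 4, 8, 16, 32.
Subgroups by order — order 1: 1; order 2: 17; order 4: 9; order 8: 5; order 16: 3; order 32: 1.
Total: 1 + 17 + 9 + 5 + 3 + 1 = 36.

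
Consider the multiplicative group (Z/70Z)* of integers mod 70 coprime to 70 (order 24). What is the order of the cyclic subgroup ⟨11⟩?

Compute successive powers of 11 mod 70: 11, 51, 1; 11^3 ≡ 1 (mod 70).
So |⟨11⟩| = 3.

3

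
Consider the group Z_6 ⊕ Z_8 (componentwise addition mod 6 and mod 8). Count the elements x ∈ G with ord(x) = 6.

6

An element (a,b) has order lcm(ord(a), ord(b)); count pairs with lcm equal to 6.
Enumerating gives 6 such elements.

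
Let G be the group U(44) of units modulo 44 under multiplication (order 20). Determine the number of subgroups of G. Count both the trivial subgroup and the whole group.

10

|G| = 20, so by Lagrange every subgroup order divides 20. Divisors: 1, 2, 4, 5, 10, 20.
Subgroups by order — order 1: 1; order 2: 3; order 4: 1; order 5: 1; order 10: 3; order 20: 1.
Total: 1 + 3 + 1 + 1 + 3 + 1 = 10.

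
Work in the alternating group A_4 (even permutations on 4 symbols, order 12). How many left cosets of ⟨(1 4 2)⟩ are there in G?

|⟨(1 4 2)⟩| = 3 and |G| = 12.
By Lagrange, [G : H] = |G|/|H| = 12/3 = 4.

4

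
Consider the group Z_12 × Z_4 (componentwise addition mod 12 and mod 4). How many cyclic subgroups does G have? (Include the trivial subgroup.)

20

A cyclic subgroup of order d is generated by each of its φ(d) elements of order d, so the cyclic subgroups of order d number (#elements of order d)/φ(d).
Cyclic subgroups by order — order 1: 1; order 2: 3; order 3: 1; order 4: 6; order 6: 3; order 12: 6.
Total: 20.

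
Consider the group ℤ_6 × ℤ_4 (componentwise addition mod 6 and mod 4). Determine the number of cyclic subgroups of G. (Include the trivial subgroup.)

Group the elements of G by the cyclic subgroup they generate; each cyclic subgroup of order d accounts for φ(d) elements.
Cyclic subgroups by order — order 1: 1; order 2: 3; order 3: 1; order 4: 2; order 6: 3; order 12: 2.
Total: 12.

12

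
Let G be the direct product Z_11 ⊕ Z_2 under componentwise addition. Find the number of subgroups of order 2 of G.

1

|G| = 22 and 2 | 22, so subgroups of order 2 are possible by Lagrange.
The subgroups of order 2 are: {(0,0), (0,1)}.
So G has 1 subgroup of order 2.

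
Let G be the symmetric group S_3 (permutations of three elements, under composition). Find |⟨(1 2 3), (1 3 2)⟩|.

|⟨(1 2 3)⟩| = 3 and |⟨(1 3 2)⟩| = 3, so |H| is a multiple of lcm(3, 3) = 3 and divides |G| = 6.
Closing under the operation: H = {e, (1 2 3), (1 3 2)}, so |H| = 3.

3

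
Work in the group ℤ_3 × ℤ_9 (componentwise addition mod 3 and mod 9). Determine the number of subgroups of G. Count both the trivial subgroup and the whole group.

10

|G| = 27, so by Lagrange every subgroup order divides 27. Divisors: 1, 3, 9, 27.
Subgroups by order — order 1: 1; order 3: 4; order 9: 4; order 27: 1.
Total: 1 + 4 + 4 + 1 = 10.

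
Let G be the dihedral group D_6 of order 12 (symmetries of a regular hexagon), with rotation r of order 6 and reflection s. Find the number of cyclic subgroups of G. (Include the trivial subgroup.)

Group the elements of G by the cyclic subgroup they generate; each cyclic subgroup of order d accounts for φ(d) elements.
Cyclic subgroups by order — order 1: 1; order 2: 7; order 3: 1; order 6: 1.
Total: 10.

10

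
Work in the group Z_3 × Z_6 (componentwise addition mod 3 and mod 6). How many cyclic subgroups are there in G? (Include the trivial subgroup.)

10

Group the elements of G by the cyclic subgroup they generate; each cyclic subgroup of order d accounts for φ(d) elements.
Cyclic subgroups by order — order 1: 1; order 2: 1; order 3: 4; order 6: 4.
Total: 10.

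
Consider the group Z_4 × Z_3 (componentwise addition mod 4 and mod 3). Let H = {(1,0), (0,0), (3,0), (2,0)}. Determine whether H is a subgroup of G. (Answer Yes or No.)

|H| = 4 divides |G| = 12, consistent with Lagrange.
H contains the identity, every element's inverse is in H, and H is closed under +: it is a subgroup.
In fact H = ⟨(1,0)⟩.

Yes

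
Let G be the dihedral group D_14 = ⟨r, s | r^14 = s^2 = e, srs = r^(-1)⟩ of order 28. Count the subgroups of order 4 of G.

|G| = 28 and 4 | 28, so subgroups of order 4 are possible by Lagrange.
The subgroups of order 4 are: {e, r^7, r^3s, r^10s}; {e, r^7, r^4s, r^11s}; {e, r^7, r^5s, r^12s}; {e, r^7, r^6s, r^13s}; … (7 in all).
So G has 7 subgroups of order 4.

7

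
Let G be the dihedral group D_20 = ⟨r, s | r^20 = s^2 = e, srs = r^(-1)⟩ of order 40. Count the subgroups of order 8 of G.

|G| = 40 and 8 | 40, so subgroups of order 8 are possible by Lagrange.
The subgroups of order 8 are: {e, r^5, r^10, r^15, s, r^5s, r^10s, r^15s}; {e, r^5, r^10, r^15, rs, r^6s, r^11s, r^16s}; {e, r^5, r^10, r^15, r^2s, r^7s, r^12s, r^17s}; {e, r^5, r^10, r^15, r^3s, r^8s, r^13s, r^18s}; … (5 in all).
So G has 5 subgroups of order 8.

5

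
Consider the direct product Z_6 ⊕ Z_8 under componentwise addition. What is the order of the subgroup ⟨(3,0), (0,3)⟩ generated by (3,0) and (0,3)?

|⟨(3,0)⟩| = 2 and |⟨(0,3)⟩| = 8, so |H| is a multiple of lcm(2, 8) = 8 and divides |G| = 48.
Closing under the operation: H = {(0,0), (0,1), (0,2), (0,3), (0,4), (0,5), (0,6), (0,7), (3,0), (3,1), (3,2), (3,3), (3,4), (3,5), (3,6), (3,7)}, so |H| = 16.

16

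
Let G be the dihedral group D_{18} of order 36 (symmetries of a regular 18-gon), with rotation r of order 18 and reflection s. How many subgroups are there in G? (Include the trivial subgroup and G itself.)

|G| = 36, so by Lagrange every subgroup order divides 36. Divisors: 1, 2, 3, 4, 6, 9, 12, 18, 36.
Subgroups by order — order 1: 1; order 2: 19; order 3: 1; order 4: 9; order 6: 7; order 9: 1; order 12: 3; order 18: 3; order 36: 1.
Total: 1 + 19 + 1 + 9 + 7 + 1 + 3 + 3 + 1 = 45.

45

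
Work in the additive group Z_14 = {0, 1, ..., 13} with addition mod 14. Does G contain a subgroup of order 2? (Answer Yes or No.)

2 | 14. A subgroup of order 2 is {0, 7}.

Yes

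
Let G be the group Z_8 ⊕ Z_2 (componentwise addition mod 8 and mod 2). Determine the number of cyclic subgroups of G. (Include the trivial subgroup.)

8

A cyclic subgroup of order d is generated by each of its φ(d) elements of order d, so the cyclic subgroups of order d number (#elements of order d)/φ(d).
Cyclic subgroups by order — order 1: 1; order 2: 3; order 4: 2; order 8: 2.
Total: 8.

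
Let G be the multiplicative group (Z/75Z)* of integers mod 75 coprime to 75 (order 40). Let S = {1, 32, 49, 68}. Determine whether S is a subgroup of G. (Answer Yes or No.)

Yes

|S| = 4 divides |G| = 40, consistent with Lagrange.
S contains the identity, every element's inverse is in S, and S is closed under ·: it is a subgroup.
In fact S = ⟨32⟩.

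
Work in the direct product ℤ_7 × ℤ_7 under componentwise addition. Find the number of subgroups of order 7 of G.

|G| = 49 and 7 | 49, so subgroups of order 7 are possible by Lagrange.
The subgroups of order 7 are: {(0,0), (0,1), (0,2), (0,3), (0,4), (0,5), (0,6)}; {(0,0), (1,0), (2,0), (3,0), (4,0), (5,0), (6,0)}; {(0,0), (1,1), (2,2), (3,3), (4,4), (5,5), (6,6)}; {(0,0), (1,2), (2,4), (3,6), (4,1), (5,3), (6,5)}; … (8 in all).
So G has 8 subgroups of order 7.

8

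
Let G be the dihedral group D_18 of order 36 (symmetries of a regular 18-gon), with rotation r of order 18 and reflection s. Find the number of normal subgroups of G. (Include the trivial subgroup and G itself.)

9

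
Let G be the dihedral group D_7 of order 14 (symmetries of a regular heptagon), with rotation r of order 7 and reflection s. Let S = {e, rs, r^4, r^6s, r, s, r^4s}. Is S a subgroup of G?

r^4 ∈ S but its inverse r^3 ∉ S, so S is not a subgroup.

No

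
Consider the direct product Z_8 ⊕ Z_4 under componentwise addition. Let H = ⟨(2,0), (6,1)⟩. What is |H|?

16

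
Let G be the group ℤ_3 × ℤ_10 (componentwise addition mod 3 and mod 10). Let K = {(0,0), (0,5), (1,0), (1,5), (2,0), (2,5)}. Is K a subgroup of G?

Yes

|K| = 6 divides |G| = 30, consistent with Lagrange.
K contains the identity, every element's inverse is in K, and K is closed under +: it is a subgroup.
In fact K = ⟨(1,5)⟩.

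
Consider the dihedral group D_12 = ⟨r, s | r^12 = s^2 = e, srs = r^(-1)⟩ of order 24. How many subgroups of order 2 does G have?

13

|G| = 24 and 2 | 24, so subgroups of order 2 are possible by Lagrange.
The subgroups of order 2 are: {e, r^10s}; {e, r^11s}; {e, r^2s}; {e, r^3s}; … (13 in all).
So G has 13 subgroups of order 2.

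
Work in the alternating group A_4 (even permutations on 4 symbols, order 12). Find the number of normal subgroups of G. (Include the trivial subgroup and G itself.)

G has 10 subgroups. Checking conjugation-invariance by order — order 1: 1/1 normal; order 2: 0/3 normal; order 3: 0/4 normal; order 4: 1/1 normal; order 12: 1/1 normal.
Total normal subgroups: 3.

3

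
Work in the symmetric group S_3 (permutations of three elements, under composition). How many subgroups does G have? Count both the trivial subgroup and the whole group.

6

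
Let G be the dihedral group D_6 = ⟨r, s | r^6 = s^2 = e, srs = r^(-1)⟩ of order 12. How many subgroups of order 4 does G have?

|G| = 12 and 4 | 12, so subgroups of order 4 are possible by Lagrange.
The subgroups of order 4 are: {e, r^3, r^2s, r^5s}; {e, r^3, s, r^3s}; {e, r^3, rs, r^4s}.
So G has 3 subgroups of order 4.

3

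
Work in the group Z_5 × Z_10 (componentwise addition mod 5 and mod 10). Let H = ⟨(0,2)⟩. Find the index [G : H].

10

|⟨(0,2)⟩| = 5 and |G| = 50.
By Lagrange, [G : H] = |G|/|H| = 50/5 = 10.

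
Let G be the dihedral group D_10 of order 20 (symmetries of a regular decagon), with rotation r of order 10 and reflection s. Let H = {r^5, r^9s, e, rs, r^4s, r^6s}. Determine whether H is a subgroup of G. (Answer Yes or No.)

|H| = 6 does not divide |G| = 20, so by Lagrange H is not a subgroup.

No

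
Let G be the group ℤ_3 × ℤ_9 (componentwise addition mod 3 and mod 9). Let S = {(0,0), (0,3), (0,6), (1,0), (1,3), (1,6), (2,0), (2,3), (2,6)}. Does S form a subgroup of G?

Yes

|S| = 9 divides |G| = 27, consistent with Lagrange.
S contains the identity, every element's inverse is in S, and S is closed under +: it is a subgroup.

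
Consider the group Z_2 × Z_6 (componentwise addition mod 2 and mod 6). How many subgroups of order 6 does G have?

3

|G| = 12 and 6 | 12, so subgroups of order 6 are possible by Lagrange.
The subgroups of order 6 are: {(0,0), (0,1), (0,2), (0,3), (0,4), (0,5)}; {(0,0), (0,2), (0,4), (1,0), (1,2), (1,4)}; {(0,0), (0,2), (0,4), (1,1), (1,3), (1,5)}.
So G has 3 subgroups of order 6.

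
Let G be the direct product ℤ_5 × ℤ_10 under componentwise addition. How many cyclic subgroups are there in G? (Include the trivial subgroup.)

Each element a generates a cyclic subgroup ⟨a⟩; distinct elements may generate the same one (a cyclic group of order d has φ(d) generators).
Cyclic subgroups by order — order 1: 1; order 2: 1; order 5: 6; order 10: 6.
Total: 14.

14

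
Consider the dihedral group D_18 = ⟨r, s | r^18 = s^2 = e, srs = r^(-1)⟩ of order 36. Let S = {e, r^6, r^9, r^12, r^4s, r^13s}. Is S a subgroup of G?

No

Closure fails: r^9 · r^6 = r^15 ∉ S. So S is not a subgroup.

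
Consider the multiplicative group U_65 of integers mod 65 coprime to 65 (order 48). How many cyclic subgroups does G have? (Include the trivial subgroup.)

A cyclic subgroup of order d is generated by each of its φ(d) elements of order d, so the cyclic subgroups of order d number (#elements of order d)/φ(d).
Cyclic subgroups by order — order 1: 1; order 2: 3; order 3: 1; order 4: 6; order 6: 3; order 12: 6.
Total: 20.

20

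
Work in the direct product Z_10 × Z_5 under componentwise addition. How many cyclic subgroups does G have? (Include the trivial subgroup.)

Each element a generates a cyclic subgroup ⟨a⟩; distinct elements may generate the same one (a cyclic group of order d has φ(d) generators).
Cyclic subgroups by order — order 1: 1; order 2: 1; order 5: 6; order 10: 6.
Total: 14.

14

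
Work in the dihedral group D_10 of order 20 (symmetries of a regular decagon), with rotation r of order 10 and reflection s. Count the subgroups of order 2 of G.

11

|G| = 20 and 2 | 20, so subgroups of order 2 are possible by Lagrange.
The subgroups of order 2 are: {e, r^2s}; {e, r^3s}; {e, r^4s}; {e, r^5}; … (11 in all).
So G has 11 subgroups of order 2.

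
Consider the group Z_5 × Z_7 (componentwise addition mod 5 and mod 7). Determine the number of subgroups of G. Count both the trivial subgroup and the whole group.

4

|G| = 35, so by Lagrange every subgroup order divides 35. Divisors: 1, 5, 7, 35.
Subgroups by order — order 1: 1; order 5: 1; order 7: 1; order 35: 1.
Total: 1 + 1 + 1 + 1 = 4.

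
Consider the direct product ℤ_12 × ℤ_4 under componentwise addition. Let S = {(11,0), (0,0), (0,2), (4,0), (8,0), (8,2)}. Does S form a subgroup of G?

(11,0) ∈ S but its inverse (1,0) ∉ S, so S is not a subgroup.

No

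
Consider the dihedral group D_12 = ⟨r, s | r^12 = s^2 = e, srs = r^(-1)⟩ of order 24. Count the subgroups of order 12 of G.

3

|G| = 24 and 12 | 24, so subgroups of order 12 are possible by Lagrange.
The subgroups of order 12 are: {e, r, r^2, r^3, r^4, r^5, r^6, r^7, r^8, r^9, r^10, r^11}; {e, r^2, r^4, r^6, r^8, r^10, s, r^2s, r^4s, r^6s, r^8s, r^10s}; {e, r^2, r^4, r^6, r^8, r^10, rs, r^3s, r^5s, r^7s, r^9s, r^11s}.
So G has 3 subgroups of order 12.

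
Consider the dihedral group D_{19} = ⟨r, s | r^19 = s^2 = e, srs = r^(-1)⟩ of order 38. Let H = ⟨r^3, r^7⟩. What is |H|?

19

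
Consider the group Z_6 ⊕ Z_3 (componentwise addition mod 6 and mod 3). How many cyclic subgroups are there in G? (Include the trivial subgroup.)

10

A cyclic subgroup of order d is generated by each of its φ(d) elements of order d, so the cyclic subgroups of order d number (#elements of order d)/φ(d).
Cyclic subgroups by order — order 1: 1; order 2: 1; order 3: 4; order 6: 4.
Total: 10.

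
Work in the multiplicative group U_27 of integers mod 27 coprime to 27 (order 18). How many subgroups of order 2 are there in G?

1

|G| = 18 and 2 | 18, so subgroups of order 2 are possible by Lagrange.
The subgroups of order 2 are: {1, 26}.
So G has 1 subgroup of order 2.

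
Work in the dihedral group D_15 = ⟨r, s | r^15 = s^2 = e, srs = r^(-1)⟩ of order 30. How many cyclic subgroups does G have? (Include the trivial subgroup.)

19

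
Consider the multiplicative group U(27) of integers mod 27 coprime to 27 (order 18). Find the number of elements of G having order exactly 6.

2

The elements of order 6 are: 8, 17.
That's 2.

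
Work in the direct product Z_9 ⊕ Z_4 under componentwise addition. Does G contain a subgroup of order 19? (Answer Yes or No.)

19 does not divide |G| = 36, so by Lagrange no subgroup of order 19 exists.

No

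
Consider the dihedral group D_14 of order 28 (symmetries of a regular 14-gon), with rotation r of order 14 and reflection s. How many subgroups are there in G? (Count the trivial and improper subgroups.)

28

|G| = 28, so by Lagrange every subgroup order divides 28. Divisors: 1, 2, 4, 7, 14, 28.
Subgroups by order — order 1: 1; order 2: 15; order 4: 7; order 7: 1; order 14: 3; order 28: 1.
Total: 1 + 15 + 7 + 1 + 3 + 1 = 28.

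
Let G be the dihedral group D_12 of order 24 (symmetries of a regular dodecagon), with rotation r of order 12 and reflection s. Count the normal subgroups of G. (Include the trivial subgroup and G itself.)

G has 34 subgroups. Checking conjugation-invariance by order — order 1: 1/1 normal; order 2: 1/13 normal; order 3: 1/1 normal; order 4: 1/7 normal; order 6: 1/5 normal; order 8: 0/3 normal; order 12: 3/3 normal; order 24: 1/1 normal.
Total normal subgroups: 9.

9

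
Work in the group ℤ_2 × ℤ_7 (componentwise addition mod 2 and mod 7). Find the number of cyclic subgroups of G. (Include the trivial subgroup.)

4

Group the elements of G by the cyclic subgroup they generate; each cyclic subgroup of order d accounts for φ(d) elements.
Cyclic subgroups by order — order 1: 1; order 2: 1; order 7: 1; order 14: 1.
Total: 4.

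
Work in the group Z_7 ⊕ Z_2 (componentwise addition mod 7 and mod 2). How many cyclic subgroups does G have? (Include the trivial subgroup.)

4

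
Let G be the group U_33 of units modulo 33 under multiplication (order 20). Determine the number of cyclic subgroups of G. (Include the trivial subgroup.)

Each element a generates a cyclic subgroup ⟨a⟩; distinct elements may generate the same one (a cyclic group of order d has φ(d) generators).
Cyclic subgroups by order — order 1: 1; order 2: 3; order 5: 1; order 10: 3.
Total: 8.

8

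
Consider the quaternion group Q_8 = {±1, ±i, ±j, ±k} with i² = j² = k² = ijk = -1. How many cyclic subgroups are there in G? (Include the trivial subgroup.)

5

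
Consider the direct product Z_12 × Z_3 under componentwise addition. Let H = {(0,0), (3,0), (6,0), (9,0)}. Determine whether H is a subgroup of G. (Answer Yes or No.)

Yes

|H| = 4 divides |G| = 36, consistent with Lagrange.
H contains the identity, every element's inverse is in H, and H is closed under +: it is a subgroup.
In fact H = ⟨(9,0)⟩.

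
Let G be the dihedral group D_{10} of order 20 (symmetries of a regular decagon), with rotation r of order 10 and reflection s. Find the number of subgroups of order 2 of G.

11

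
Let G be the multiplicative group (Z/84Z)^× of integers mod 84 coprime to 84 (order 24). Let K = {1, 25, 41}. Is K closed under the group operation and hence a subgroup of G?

No

25 ∈ K but its inverse 37 ∉ K, so K is not a subgroup.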